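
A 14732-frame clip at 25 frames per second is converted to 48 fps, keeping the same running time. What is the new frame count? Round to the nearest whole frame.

28285 frames

Frames at target rate = 14732 × (48) / (25) = 707136/25 ≈ 28285.440.
Nearest whole frame: 28285.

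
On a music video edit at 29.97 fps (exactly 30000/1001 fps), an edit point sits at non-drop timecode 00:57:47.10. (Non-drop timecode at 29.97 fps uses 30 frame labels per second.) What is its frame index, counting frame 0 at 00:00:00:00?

104020

Total seconds to the label: (0 × 3600 + 57 × 60 + 47) = 3467.
Frame index = 3467 × 30 + 10 = 104020.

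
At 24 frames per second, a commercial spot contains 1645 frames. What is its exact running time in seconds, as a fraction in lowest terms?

1645/24 seconds

Running time = 1645 ÷ (24) = 1645 × 1/24 = 1645/24 s.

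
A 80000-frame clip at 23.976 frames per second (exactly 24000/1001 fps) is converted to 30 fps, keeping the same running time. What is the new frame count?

100100 frames

Target frames = source frames × (target rate / source rate) = 80000 × (30)/(24000/1001) = 80000 × 1001/800 = 100100.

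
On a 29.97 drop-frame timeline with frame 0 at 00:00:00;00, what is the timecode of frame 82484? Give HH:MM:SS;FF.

Ten DF minutes hold 17982 frames, so frame 82484 lies in block 4 (frames 71928–89909) with 10556 frames into that block.
The block's first minute is 1800 frames and the rest 1798 each; 10556 frames reaches minute 5, so 4 × 18 + 5 × 2 = 82 labels have been skipped so far.
Adding those back, label number 82484 + 82 = 82566 at 30 labels/s is 2752 s + 6 f = 0 h 45 min 52 s frame 6, i.e. 00:45:52;06.

00:45:52;06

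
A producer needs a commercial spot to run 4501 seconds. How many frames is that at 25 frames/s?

112525 frames

Frames = 4501 × 25 = 112525.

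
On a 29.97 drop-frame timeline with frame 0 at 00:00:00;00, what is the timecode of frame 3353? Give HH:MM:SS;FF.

00:01:51;25

Ten DF minutes hold 17982 frames, so frame 3353 lies in block 0 (frames 0–17981) with 3353 frames into that block.
The block's first minute is 1800 frames and the rest 1798 each; 3353 frames reaches minute 1, so 0 × 18 + 1 × 2 = 2 labels have been skipped so far.
Adding those back, label number 3353 + 2 = 3355 at 30 labels/s is 111 s + 25 f = 0 h 1 min 51 s frame 25, i.e. 00:01:51;25.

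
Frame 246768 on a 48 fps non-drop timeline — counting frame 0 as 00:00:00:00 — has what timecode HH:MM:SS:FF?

246768 ÷ 48 = 5141 full seconds, remainder 0 frames.
5141 s = 1 h 25 min 41 s.
Timecode: 01:25:41:00.

01:25:41:00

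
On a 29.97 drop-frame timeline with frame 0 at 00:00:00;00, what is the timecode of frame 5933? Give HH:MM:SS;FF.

00:03:17;29

Each 10-minute DF block holds 10 × 60 × 30 − 9 × 2 = 17982 frames. 5933 ÷ 17982 → 0 full blocks, remainder 5933.
Within the partial block the first minute is 1800 frames and each further minute 1798, so 3 further minute boundaries passed. Total skipped labels = 18 × 0 + 2 × 3 = 6.
Non-drop label index = 5933 + 6 = 5939; at 30 labels/s that is 00:03:17:29, i.e. DF 00:03:17;29.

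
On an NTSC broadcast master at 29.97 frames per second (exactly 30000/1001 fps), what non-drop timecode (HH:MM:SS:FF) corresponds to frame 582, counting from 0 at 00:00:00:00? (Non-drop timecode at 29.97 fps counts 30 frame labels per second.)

582 ÷ 30 = 19 full seconds, remainder 12 frames.
19 s = 0 h 0 min 19 s.
Timecode: 00:00:19:12.

00:00:19:12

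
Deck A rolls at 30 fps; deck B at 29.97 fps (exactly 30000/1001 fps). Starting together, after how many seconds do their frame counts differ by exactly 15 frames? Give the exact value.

The gap grows by |30000/1001 − 30| = 30/1001 frames per second.
Time for a 15-frame gap: 15 ÷ (30/1001) = 500.5 s.

500.5 seconds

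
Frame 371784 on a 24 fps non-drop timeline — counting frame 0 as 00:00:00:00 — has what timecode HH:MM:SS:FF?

371784 ÷ 24 = 15491 full seconds, remainder 0 frames.
15491 s = 4 h 18 min 11 s.
Timecode: 04:18:11:00.

04:18:11:00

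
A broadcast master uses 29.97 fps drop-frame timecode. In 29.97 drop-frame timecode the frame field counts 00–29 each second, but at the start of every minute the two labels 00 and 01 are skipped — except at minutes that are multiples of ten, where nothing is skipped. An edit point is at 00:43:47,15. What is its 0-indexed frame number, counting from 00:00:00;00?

78747

Complete 10-minute blocks: 4, each 17982 frames → 71928.
Remaining 3 whole minutes in the current block: 1800 + 2 × 1798 = 5396 frames.
Within the current minute: 47 × 30 + 15 − 2 = 1423 (labels ;00/;01 skipped at this minute). Total = 71928 + 5396 + 1423 = 78747.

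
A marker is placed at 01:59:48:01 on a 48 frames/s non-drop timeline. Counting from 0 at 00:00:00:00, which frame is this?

345025

Total seconds to the label: (1 × 3600 + 59 × 60 + 48) = 7188.
Frame index = 7188 × 48 + 1 = 345025.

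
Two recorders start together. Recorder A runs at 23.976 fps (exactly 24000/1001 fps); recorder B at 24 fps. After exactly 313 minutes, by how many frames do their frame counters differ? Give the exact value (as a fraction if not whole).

450720/1001 frames

313 min = 18780 s.
A emits 24000/1001 × 18780 = 450720000/1001 frames; B emits 24 × 18780 = 450720.
Difference = 450720/1001 frames (≈ 450.2697); B is ahead of A.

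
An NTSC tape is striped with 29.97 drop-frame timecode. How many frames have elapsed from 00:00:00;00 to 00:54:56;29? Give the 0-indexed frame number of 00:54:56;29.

Complete 10-minute blocks: 5, each 17982 frames → 89910.
Remaining 4 whole minutes in the current block: 1800 + 3 × 1798 = 7194 frames.
Within the current minute: 56 × 30 + 29 − 2 = 1707 (labels ;00/;01 skipped at this minute). Total = 89910 + 7194 + 1707 = 98811.

98811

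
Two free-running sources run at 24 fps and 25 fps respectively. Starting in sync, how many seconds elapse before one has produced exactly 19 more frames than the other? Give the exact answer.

The gap grows by |25 − 24| = 1 frame per second.
Time for a 19-frame gap: 19 ÷ (1) = 19 s.

19 seconds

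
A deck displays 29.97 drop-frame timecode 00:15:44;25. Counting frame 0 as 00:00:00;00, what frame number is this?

Complete 10-minute blocks: 1, each 17982 frames → 17982.
Remaining 5 whole minutes in the current block: 1800 + 4 × 1798 = 8992 frames.
Within the current minute: 44 × 30 + 25 − 2 = 1343 (labels ;00/;01 skipped at this minute). Total = 17982 + 8992 + 1343 = 28317.

28317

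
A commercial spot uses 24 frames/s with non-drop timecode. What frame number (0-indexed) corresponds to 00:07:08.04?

Total seconds to the label: (0 × 3600 + 7 × 60 + 8) = 428.
Frame index = 428 × 24 + 4 = 10276.

10276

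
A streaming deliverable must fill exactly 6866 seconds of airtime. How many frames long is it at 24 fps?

Frames = 6866 × 24 = 164784.

164784 frames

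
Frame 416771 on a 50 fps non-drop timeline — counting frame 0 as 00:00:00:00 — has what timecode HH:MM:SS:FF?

02:18:55:21

416771 ÷ 50 = 8335 full seconds, remainder 21 frames.
8335 s = 2 h 18 min 55 s.
Timecode: 02:18:55:21.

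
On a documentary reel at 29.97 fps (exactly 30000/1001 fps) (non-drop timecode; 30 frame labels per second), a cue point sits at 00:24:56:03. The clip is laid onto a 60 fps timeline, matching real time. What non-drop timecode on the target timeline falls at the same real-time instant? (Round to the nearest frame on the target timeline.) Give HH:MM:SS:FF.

00:24:57:36

Source frame index: (0×3600 + 24×60 + 56) × 30 + 3 = 44883.
Real time: 44883 / (30000/1001) = 14975961/10000 s.
Target frame: (14975961/10000) × (60) = 44927883/500 ≈ 89855.766 → 89856.
At 60 labels/s: frame 89856 → 00:24:57:36.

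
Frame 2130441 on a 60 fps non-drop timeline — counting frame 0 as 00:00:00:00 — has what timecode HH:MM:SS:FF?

2130441 ÷ 60 = 35507 full seconds, remainder 21 frames.
35507 s = 9 h 51 min 47 s.
Timecode: 09:51:47:21.

09:51:47:21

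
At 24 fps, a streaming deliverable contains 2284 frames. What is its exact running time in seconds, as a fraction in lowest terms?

Running time = 2284 ÷ (24) = 2284 × 1/24 = 571/6 s.

571/6 seconds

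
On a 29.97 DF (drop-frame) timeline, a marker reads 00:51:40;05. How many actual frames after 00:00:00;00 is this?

As if non-drop at 30 labels/s: (0 × 3600 + 51 × 60 + 40) × 30 + 5 = 93005.
Minute boundaries passed: 51; those not divisible by 10: 51 − 5 = 46; dropped labels = 2 × 46 = 92.
Actual frame index = 93005 − 92 = 92913.

92913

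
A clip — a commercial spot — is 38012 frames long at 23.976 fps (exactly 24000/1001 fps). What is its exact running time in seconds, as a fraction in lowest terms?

9512503/6000 seconds

Running time = 38012 ÷ (24000/1001) = 38012 × 1001/24000 = 9512503/6000 s.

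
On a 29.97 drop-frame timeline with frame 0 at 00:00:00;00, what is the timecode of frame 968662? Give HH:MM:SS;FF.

08:58:41;02

Ten DF minutes hold 17982 frames, so frame 968662 lies in block 53 (frames 953046–971027) with 15616 frames into that block.
The block's first minute is 1800 frames and the rest 1798 each; 15616 frames reaches minute 8, so 53 × 18 + 8 × 2 = 970 labels have been skipped so far.
Adding those back, label number 968662 + 970 = 969632 at 30 labels/s is 32321 s + 2 f = 8 h 58 min 41 s frame 2, i.e. 08:58:41;02.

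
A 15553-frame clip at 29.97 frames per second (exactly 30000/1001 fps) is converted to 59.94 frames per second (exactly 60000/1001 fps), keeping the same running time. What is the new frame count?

Frames at target rate = 15553 × (60000/1001) / (30000/1001) = 31106.

31106 frames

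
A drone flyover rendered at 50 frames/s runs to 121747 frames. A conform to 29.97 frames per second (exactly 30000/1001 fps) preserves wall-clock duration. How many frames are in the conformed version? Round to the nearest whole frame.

Frames at target rate = 121747 × (30000/1001) / (50) = 73048200/1001 ≈ 72975.225.
Nearest whole frame: 72975.

72975 frames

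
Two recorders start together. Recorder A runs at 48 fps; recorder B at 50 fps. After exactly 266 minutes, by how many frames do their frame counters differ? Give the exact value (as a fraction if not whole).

266 min = 15960 s.
A emits 48 × 15960 = 766080 frames; B emits 50 × 15960 = 798000.
Difference = 31920 frames; B is ahead of A.

31920 frames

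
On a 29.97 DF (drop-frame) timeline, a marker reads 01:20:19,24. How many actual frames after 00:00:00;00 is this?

144450

As if non-drop at 30 labels/s: (1 × 3600 + 20 × 60 + 19) × 30 + 24 = 144594.
Minute boundaries passed: 80; those not divisible by 10: 80 − 8 = 72; dropped labels = 2 × 72 = 144.
Actual frame index = 144594 − 144 = 144450.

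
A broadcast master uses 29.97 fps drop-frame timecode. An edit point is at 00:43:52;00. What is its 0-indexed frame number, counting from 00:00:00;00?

As if non-drop at 30 labels/s: (0 × 3600 + 43 × 60 + 52) × 30 + 0 = 78960.
Minute boundaries passed: 43; those not divisible by 10: 43 − 4 = 39; dropped labels = 2 × 39 = 78.
Actual frame index = 78960 − 78 = 78882.

78882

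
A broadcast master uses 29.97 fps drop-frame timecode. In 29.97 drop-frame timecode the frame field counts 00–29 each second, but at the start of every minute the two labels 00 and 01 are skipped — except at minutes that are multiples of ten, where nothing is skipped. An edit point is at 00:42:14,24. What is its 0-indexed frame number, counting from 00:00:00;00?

75968

Complete 10-minute blocks: 4, each 17982 frames → 71928.
Remaining 2 whole minutes in the current block: 1800 + 1 × 1798 = 3598 frames.
Within the current minute: 14 × 30 + 24 − 2 = 442 (labels ;00/;01 skipped at this minute). Total = 71928 + 3598 + 442 = 75968.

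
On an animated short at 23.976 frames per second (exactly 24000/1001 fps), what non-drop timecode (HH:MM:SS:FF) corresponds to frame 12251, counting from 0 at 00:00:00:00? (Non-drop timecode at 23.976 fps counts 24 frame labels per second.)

12251 ÷ 24 = 510 full seconds, remainder 11 frames.
510 s = 0 h 8 min 30 s.
Timecode: 00:08:30:11.

00:08:30:11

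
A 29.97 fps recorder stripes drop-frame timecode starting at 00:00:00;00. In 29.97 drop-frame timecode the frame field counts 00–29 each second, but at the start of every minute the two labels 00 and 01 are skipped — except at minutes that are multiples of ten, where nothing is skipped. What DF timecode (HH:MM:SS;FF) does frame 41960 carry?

Ten DF minutes hold 17982 frames, so frame 41960 lies in block 2 (frames 35964–53945) with 5996 frames into that block.
The block's first minute is 1800 frames and the rest 1798 each; 5996 frames reaches minute 3, so 2 × 18 + 3 × 2 = 42 labels have been skipped so far.
Adding those back, label number 41960 + 42 = 42002 at 30 labels/s is 1400 s + 2 f = 0 h 23 min 20 s frame 2, i.e. 00:23:20;02.

00:23:20;02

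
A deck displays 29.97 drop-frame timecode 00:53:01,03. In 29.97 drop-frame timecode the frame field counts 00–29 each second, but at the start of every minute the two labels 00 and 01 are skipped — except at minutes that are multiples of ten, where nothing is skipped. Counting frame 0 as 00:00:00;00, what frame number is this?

Complete 10-minute blocks: 5, each 17982 frames → 89910.
Remaining 3 whole minutes in the current block: 1800 + 2 × 1798 = 5396 frames.
Within the current minute: 1 × 30 + 3 − 2 = 31 (labels ;00/;01 skipped at this minute). Total = 89910 + 5396 + 31 = 95337.

95337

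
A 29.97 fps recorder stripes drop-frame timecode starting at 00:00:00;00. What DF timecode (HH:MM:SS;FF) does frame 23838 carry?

00:13:15;12

Ten DF minutes hold 17982 frames, so frame 23838 lies in block 1 (frames 17982–35963) with 5856 frames into that block.
The block's first minute is 1800 frames and the rest 1798 each; 5856 frames reaches minute 3, so 1 × 18 + 3 × 2 = 24 labels have been skipped so far.
Adding those back, label number 23838 + 24 = 23862 at 30 labels/s is 795 s + 12 f = 0 h 13 min 15 s frame 12, i.e. 00:13:15;12.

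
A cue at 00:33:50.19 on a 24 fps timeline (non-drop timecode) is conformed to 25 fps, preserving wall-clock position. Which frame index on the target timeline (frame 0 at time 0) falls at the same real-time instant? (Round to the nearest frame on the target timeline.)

frame 50770

Source frame index: (0×3600 + 33×60 + 50) × 24 + 19 = 48739.
Real time: 48739 / (24) = 48739/24 s.
Target frame: (48739/24) × (25) = 1218475/24 ≈ 50769.792 → 50770.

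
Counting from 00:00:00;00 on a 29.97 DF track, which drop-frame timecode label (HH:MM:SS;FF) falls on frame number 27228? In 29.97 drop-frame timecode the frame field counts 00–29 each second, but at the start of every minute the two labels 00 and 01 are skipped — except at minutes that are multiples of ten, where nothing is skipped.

00:15:08;16

Ten DF minutes hold 17982 frames, so frame 27228 lies in block 1 (frames 17982–35963) with 9246 frames into that block.
The block's first minute is 1800 frames and the rest 1798 each; 9246 frames reaches minute 5, so 1 × 18 + 5 × 2 = 28 labels have been skipped so far.
Adding those back, label number 27228 + 28 = 27256 at 30 labels/s is 908 s + 16 f = 0 h 15 min 8 s frame 16, i.e. 00:15:08;16.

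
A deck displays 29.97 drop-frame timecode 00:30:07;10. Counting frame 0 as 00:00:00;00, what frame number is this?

As if non-drop at 30 labels/s: (0 × 3600 + 30 × 60 + 7) × 30 + 10 = 54220.
Minute boundaries passed: 30; those not divisible by 10: 30 − 3 = 27; dropped labels = 2 × 27 = 54.
Actual frame index = 54220 − 54 = 54166.

54166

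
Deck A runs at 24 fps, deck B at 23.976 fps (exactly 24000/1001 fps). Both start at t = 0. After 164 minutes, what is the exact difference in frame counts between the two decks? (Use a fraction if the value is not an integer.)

164 min = 9840 s.
A emits 24 × 9840 = 236160 frames; B emits 24000/1001 × 9840 = 236160000/1001.
Difference = 236160/1001 frames (≈ 235.9241); B is behind A.

236160/1001 frames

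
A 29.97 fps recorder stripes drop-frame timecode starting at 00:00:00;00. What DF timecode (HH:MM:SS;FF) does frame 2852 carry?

00:01:35;04

Each 10-minute DF block holds 10 × 60 × 30 − 9 × 2 = 17982 frames. 2852 ÷ 17982 → 0 full blocks, remainder 2852.
Within the partial block the first minute is 1800 frames and each further minute 1798, so 1 further minute boundary passed. Total skipped labels = 18 × 0 + 2 × 1 = 2.
Non-drop label index = 2852 + 2 = 2854; at 30 labels/s that is 00:01:35:04, i.e. DF 00:01:35;04.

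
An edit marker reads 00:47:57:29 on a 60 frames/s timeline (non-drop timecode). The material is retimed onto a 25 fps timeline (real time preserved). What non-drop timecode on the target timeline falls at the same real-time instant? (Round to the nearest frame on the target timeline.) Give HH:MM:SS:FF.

Source frame index: (0×3600 + 47×60 + 57) × 60 + 29 = 172649.
Real time: 172649 / (60) = 172649/60 s.
Target frame: (172649/60) × (25) = 863245/12 ≈ 71937.083 → 71937.
At 25 labels/s: frame 71937 → 00:47:57:12.

00:47:57:12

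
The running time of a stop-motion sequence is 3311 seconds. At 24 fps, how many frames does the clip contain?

Frames = 3311 × 24 = 79464.

79464 frames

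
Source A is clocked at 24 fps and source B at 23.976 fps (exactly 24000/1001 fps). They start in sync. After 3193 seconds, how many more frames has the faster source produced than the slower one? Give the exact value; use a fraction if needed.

76632/1001 frames

A emits 24 × 3193 = 76632 frames; B emits 24000/1001 × 3193 = 76632000/1001.
Difference = 76632/1001 frames (≈ 76.5554); B is behind A.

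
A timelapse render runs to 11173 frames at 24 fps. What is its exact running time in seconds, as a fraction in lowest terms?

Running time = 11173 ÷ (24) = 11173 × 1/24 = 11173/24 s.

11173/24 seconds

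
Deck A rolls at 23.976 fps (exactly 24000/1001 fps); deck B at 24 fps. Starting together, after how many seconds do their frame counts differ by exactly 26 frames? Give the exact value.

13013/12 seconds

The gap grows by |24 − 24000/1001| = 24/1001 frames per second.
Time for a 26-frame gap: 26 ÷ (24/1001) = 13013/12 s.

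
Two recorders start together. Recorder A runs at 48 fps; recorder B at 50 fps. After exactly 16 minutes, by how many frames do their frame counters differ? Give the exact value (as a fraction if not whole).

1920 frames

16 min = 960 s.
A emits 48 × 960 = 46080 frames; B emits 50 × 960 = 48000.
Difference = 1920 frames; B is ahead of A.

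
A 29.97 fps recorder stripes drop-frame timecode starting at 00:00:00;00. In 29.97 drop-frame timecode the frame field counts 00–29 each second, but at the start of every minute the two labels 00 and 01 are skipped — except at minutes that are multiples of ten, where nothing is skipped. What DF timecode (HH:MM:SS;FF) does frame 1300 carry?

Ten DF minutes hold 17982 frames, so frame 1300 lies in block 0 (frames 0–17981) with 1300 frames into that block.
The block's first minute is 1800 frames and the rest 1798 each; 1300 frames reaches minute 0, so 0 × 18 + 0 × 2 = 0 labels have been skipped so far.
Adding those back, label number 1300 + 0 = 1300 at 30 labels/s is 43 s + 10 f = 0 h 0 min 43 s frame 10, i.e. 00:00:43;10.

00:00:43;10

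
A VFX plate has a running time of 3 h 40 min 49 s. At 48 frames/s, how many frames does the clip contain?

3 h 40 min 49 s = 13249 s.
Frames = 13249 × 48 = 635952.

635952 frames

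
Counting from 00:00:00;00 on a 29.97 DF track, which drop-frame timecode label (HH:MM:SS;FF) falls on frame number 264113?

02:26:52;17

Ten DF minutes hold 17982 frames, so frame 264113 lies in block 14 (frames 251748–269729) with 12365 frames into that block.
The block's first minute is 1800 frames and the rest 1798 each; 12365 frames reaches minute 6, so 14 × 18 + 6 × 2 = 264 labels have been skipped so far.
Adding those back, label number 264113 + 264 = 264377 at 30 labels/s is 8812 s + 17 f = 2 h 26 min 52 s frame 17, i.e. 02:26:52;17.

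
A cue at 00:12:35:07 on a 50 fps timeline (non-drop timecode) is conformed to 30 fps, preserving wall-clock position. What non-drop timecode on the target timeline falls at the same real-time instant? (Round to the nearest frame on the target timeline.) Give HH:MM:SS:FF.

00:12:35:04

Source frame index: (0×3600 + 12×60 + 35) × 50 + 7 = 37757.
Real time: 37757 / (50) = 37757/50 s.
Target frame: (37757/50) × (30) = 113271/5 ≈ 22654.200 → 22654.
At 30 labels/s: frame 22654 → 00:12:35:04.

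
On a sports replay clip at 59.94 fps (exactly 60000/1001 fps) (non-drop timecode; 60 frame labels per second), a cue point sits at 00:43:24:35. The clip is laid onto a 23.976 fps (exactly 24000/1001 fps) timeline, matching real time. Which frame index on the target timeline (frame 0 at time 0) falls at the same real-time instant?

frame 62510

Source frame index: (0×3600 + 43×60 + 24) × 60 + 35 = 156275.
Real time: 156275 / (60000/1001) = 6257251/2400 s.
Target frame: (6257251/2400) × (24000/1001) = 62510.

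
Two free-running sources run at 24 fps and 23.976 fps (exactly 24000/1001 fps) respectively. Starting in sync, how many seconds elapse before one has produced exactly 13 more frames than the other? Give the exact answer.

The gap grows by |24000/1001 − 24| = 24/1001 frames per second.
Time for a 13-frame gap: 13 ÷ (24/1001) = 13013/24 s.

13013/24 seconds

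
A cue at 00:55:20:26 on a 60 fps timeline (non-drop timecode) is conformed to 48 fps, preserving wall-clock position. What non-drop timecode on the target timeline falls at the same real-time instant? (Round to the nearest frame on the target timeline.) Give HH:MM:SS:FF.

00:55:20:21

Source frame index: (0×3600 + 55×60 + 20) × 60 + 26 = 199226.
Real time: 199226 / (60) = 99613/30 s.
Target frame: (99613/30) × (48) = 796904/5 ≈ 159380.800 → 159381.
At 48 labels/s: frame 159381 → 00:55:20:21.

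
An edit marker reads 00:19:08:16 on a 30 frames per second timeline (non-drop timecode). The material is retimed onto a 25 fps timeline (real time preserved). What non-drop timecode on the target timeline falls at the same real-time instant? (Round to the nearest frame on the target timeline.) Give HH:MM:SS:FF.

00:19:08:13

Source frame index: (0×3600 + 19×60 + 8) × 30 + 16 = 34456.
Real time: 34456 / (30) = 17228/15 s.
Target frame: (17228/15) × (25) = 86140/3 ≈ 28713.333 → 28713.
At 25 labels/s: frame 28713 → 00:19:08:13.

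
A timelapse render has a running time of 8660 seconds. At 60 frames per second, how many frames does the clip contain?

Frames = 8660 × 60 = 519600.

519600 frames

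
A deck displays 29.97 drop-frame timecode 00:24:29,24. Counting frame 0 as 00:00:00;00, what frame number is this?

As if non-drop at 30 labels/s: (0 × 3600 + 24 × 60 + 29) × 30 + 24 = 44094.
Minute boundaries passed: 24; those not divisible by 10: 24 − 2 = 22; dropped labels = 2 × 22 = 44.
Actual frame index = 44094 − 44 = 44050.

44050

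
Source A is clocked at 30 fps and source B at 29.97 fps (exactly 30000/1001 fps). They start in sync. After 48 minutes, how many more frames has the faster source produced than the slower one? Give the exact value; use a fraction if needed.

86400/1001 frames

48 min = 2880 s.
A emits 30 × 2880 = 86400 frames; B emits 30000/1001 × 2880 = 86400000/1001.
Difference = 86400/1001 frames (≈ 86.3137); B is behind A.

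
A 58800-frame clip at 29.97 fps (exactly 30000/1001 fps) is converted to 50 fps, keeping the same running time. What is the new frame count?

Target frames = source frames × (target rate / source rate) = 58800 × (50)/(30000/1001) = 58800 × 1001/600 = 98098.

98098 frames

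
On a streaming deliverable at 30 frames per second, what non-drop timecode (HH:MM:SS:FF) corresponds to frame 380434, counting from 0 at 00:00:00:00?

03:31:21:04

380434 ÷ 30 = 12681 full seconds, remainder 4 frames.
12681 s = 3 h 31 min 21 s.
Timecode: 03:31:21:04.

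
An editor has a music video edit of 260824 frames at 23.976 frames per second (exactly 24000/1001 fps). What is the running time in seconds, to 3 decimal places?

Running time = 260824 × 1001/24000 = 32635603/3000 s ≈ 10878.534 s.

10878.534 seconds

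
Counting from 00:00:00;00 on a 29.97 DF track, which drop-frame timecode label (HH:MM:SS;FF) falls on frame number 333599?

Each 10-minute DF block holds 10 × 60 × 30 − 9 × 2 = 17982 frames. 333599 ÷ 17982 → 18 full blocks, remainder 9923.
Within the partial block the first minute is 1800 frames and each further minute 1798, so 5 further minute boundaries passed. Total skipped labels = 18 × 18 + 2 × 5 = 334.
Non-drop label index = 333599 + 334 = 333933; at 30 labels/s that is 03:05:31:03, i.e. DF 03:05:31;03.

03:05:31;03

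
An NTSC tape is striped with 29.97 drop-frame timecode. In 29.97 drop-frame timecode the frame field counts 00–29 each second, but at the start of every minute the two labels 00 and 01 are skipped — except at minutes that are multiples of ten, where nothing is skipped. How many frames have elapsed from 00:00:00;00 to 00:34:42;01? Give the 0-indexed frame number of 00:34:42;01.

As if non-drop at 30 labels/s: (0 × 3600 + 34 × 60 + 42) × 30 + 1 = 62461.
Minute boundaries passed: 34; those not divisible by 10: 34 − 3 = 31; dropped labels = 2 × 31 = 62.
Actual frame index = 62461 − 62 = 62399.

62399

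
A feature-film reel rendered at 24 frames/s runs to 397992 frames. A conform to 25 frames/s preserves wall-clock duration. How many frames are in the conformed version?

414575 frames

Target frames = source frames × (target rate / source rate) = 397992 × (25)/(24) = 397992 × 25/24 = 414575.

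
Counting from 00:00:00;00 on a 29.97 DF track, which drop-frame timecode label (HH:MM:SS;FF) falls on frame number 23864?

Each 10-minute DF block holds 10 × 60 × 30 − 9 × 2 = 17982 frames. 23864 ÷ 17982 → 1 full block, remainder 5882.
Within the partial block the first minute is 1800 frames and each further minute 1798, so 3 further minute boundaries passed. Total skipped labels = 18 × 1 + 2 × 3 = 24.
Non-drop label index = 23864 + 24 = 23888; at 30 labels/s that is 00:13:16:08, i.e. DF 00:13:16;08.

00:13:16;08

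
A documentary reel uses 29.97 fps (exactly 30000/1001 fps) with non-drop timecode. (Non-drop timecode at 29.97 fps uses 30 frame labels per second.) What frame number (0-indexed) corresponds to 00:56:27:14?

frame 101624

Total seconds to the label: (0 × 3600 + 56 × 60 + 27) = 3387.
Frame index = 3387 × 30 + 14 = 101624.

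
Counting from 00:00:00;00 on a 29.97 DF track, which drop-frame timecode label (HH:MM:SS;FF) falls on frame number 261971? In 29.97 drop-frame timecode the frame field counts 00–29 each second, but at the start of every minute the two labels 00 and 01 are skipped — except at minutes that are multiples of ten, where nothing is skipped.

02:25:41;03

Ten DF minutes hold 17982 frames, so frame 261971 lies in block 14 (frames 251748–269729) with 10223 frames into that block.
The block's first minute is 1800 frames and the rest 1798 each; 10223 frames reaches minute 5, so 14 × 18 + 5 × 2 = 262 labels have been skipped so far.
Adding those back, label number 261971 + 262 = 262233 at 30 labels/s is 8741 s + 3 f = 2 h 25 min 41 s frame 3, i.e. 02:25:41;03.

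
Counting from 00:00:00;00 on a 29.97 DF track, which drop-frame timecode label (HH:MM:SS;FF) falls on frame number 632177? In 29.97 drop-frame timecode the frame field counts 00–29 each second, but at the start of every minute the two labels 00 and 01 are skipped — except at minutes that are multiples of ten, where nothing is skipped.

05:51:33;19

Each 10-minute DF block holds 10 × 60 × 30 − 9 × 2 = 17982 frames. 632177 ÷ 17982 → 35 full blocks, remainder 2807.
Within the partial block the first minute is 1800 frames and each further minute 1798, so 1 further minute boundary passed. Total skipped labels = 18 × 35 + 2 × 1 = 632.
Non-drop label index = 632177 + 632 = 632809; at 30 labels/s that is 05:51:33:19, i.e. DF 05:51:33;19.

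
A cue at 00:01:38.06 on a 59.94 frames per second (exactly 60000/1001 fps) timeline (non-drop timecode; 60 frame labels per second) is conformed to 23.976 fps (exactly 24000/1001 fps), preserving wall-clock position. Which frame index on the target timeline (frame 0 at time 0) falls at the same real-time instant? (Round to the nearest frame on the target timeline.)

frame 2354

Source frame index: (0×3600 + 1×60 + 38) × 60 + 6 = 5886.
Real time: 5886 / (60000/1001) = 981981/10000 s.
Target frame: (981981/10000) × (24000/1001) = 11772/5 ≈ 2354.400 → 2354.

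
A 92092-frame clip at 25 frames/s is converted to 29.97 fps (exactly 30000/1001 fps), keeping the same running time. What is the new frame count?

110400 frames

Target frames = source frames × (target rate / source rate) = 92092 × (30000/1001)/(25) = 92092 × 1200/1001 = 110400.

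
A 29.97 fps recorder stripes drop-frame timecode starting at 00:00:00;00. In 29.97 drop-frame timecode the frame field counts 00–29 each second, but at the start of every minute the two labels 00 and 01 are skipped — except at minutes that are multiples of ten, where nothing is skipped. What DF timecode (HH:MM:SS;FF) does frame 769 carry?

Each 10-minute DF block holds 10 × 60 × 30 − 9 × 2 = 17982 frames. 769 ÷ 17982 → 0 full blocks, remainder 769.
Within the partial block the first minute is 1800 frames and each further minute 1798, so 0 further minute boundaries passed. Total skipped labels = 18 × 0 + 2 × 0 = 0.
Non-drop label index = 769 + 0 = 769; at 30 labels/s that is 00:00:25:19, i.e. DF 00:00:25;19.

00:00:25;19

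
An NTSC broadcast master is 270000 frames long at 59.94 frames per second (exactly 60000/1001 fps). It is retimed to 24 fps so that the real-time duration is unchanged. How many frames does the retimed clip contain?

Target frames = source frames × (target rate / source rate) = 270000 × (24)/(60000/1001) = 270000 × 1001/2500 = 108108.

108108 frames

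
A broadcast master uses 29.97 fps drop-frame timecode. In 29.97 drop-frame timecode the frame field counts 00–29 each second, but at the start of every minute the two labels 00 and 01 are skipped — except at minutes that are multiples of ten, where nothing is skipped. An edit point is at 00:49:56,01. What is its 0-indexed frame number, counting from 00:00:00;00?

89791

As if non-drop at 30 labels/s: (0 × 3600 + 49 × 60 + 56) × 30 + 1 = 89881.
Minute boundaries passed: 49; those not divisible by 10: 49 − 4 = 45; dropped labels = 2 × 45 = 90.
Actual frame index = 89881 − 90 = 89791.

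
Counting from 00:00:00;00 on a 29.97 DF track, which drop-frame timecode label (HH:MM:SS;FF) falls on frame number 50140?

00:27:53;00

Ten DF minutes hold 17982 frames, so frame 50140 lies in block 2 (frames 35964–53945) with 14176 frames into that block.
The block's first minute is 1800 frames and the rest 1798 each; 14176 frames reaches minute 7, so 2 × 18 + 7 × 2 = 50 labels have been skipped so far.
Adding those back, label number 50140 + 50 = 50190 at 30 labels/s is 1673 s + 0 f = 0 h 27 min 53 s frame 0, i.e. 00:27:53;00.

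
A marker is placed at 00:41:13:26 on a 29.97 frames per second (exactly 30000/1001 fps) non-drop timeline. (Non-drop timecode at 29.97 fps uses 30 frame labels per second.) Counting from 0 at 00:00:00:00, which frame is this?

Total seconds to the label: (0 × 3600 + 41 × 60 + 13) = 2473.
Frame index = 2473 × 30 + 26 = 74216.

74216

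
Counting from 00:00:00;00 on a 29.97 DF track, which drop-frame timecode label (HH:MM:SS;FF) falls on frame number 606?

00:00:20;06

Ten DF minutes hold 17982 frames, so frame 606 lies in block 0 (frames 0–17981) with 606 frames into that block.
The block's first minute is 1800 frames and the rest 1798 each; 606 frames reaches minute 0, so 0 × 18 + 0 × 2 = 0 labels have been skipped so far.
Adding those back, label number 606 + 0 = 606 at 30 labels/s is 20 s + 6 f = 0 h 0 min 20 s frame 6, i.e. 00:00:20;06.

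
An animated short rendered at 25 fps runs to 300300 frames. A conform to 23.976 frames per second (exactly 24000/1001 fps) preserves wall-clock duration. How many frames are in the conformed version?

288000 frames

Target frames = source frames × (target rate / source rate) = 300300 × (24000/1001)/(25) = 300300 × 960/1001 = 288000.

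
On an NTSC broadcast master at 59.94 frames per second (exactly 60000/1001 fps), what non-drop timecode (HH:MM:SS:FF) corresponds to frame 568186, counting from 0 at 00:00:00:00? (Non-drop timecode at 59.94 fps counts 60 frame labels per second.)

02:37:49:46

568186 ÷ 60 = 9469 full seconds, remainder 46 frames.
9469 s = 2 h 37 min 49 s.
Timecode: 02:37:49:46.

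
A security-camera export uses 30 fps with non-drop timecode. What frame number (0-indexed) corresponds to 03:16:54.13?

Total seconds to the label: (3 × 3600 + 16 × 60 + 54) = 11814.
Frame index = 11814 × 30 + 13 = 354433.

frame 354433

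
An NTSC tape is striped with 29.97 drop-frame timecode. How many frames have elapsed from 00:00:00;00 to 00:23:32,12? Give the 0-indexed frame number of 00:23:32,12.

As if non-drop at 30 labels/s: (0 × 3600 + 23 × 60 + 32) × 30 + 12 = 42372.
Minute boundaries passed: 23; those not divisible by 10: 23 − 2 = 21; dropped labels = 2 × 21 = 42.
Actual frame index = 42372 − 42 = 42330.

42330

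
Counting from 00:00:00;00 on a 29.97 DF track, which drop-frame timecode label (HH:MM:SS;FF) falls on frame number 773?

00:00:25;23

Each 10-minute DF block holds 10 × 60 × 30 − 9 × 2 = 17982 frames. 773 ÷ 17982 → 0 full blocks, remainder 773.
Within the partial block the first minute is 1800 frames and each further minute 1798, so 0 further minute boundaries passed. Total skipped labels = 18 × 0 + 2 × 0 = 0.
Non-drop label index = 773 + 0 = 773; at 30 labels/s that is 00:00:25:23, i.e. DF 00:00:25;23.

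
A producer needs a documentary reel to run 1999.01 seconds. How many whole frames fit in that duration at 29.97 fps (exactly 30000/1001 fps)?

59910 frames

Frames = 1999.01 × 30000/1001 = 4613100/77 ≈ 59910.3896.
Complete frames: 59910.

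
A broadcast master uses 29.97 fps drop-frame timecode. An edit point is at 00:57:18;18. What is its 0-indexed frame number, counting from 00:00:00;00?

103054

As if non-drop at 30 labels/s: (0 × 3600 + 57 × 60 + 18) × 30 + 18 = 103158.
Minute boundaries passed: 57; those not divisible by 10: 57 − 5 = 52; dropped labels = 2 × 52 = 104.
Actual frame index = 103158 − 104 = 103054.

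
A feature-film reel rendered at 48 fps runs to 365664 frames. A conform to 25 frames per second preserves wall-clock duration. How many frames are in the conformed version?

190450 frames

Target frames = source frames × (target rate / source rate) = 365664 × (25)/(48) = 365664 × 25/48 = 190450.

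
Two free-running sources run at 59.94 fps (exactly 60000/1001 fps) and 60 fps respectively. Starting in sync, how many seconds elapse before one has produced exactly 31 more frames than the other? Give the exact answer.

The gap grows by |60 − 60000/1001| = 60/1001 frames per second.
Time for a 31-frame gap: 31 ÷ (60/1001) = 31031/60 s.

31031/60 seconds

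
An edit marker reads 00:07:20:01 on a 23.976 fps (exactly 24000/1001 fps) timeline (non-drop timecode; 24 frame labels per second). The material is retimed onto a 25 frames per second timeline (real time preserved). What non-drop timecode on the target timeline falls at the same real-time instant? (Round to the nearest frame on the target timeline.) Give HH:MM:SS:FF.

Source frame index: (0×3600 + 7×60 + 20) × 24 + 1 = 10561.
Real time: 10561 / (24000/1001) = 10571561/24000 s.
Target frame: (10571561/24000) × (25) = 10571561/960 ≈ 11012.043 → 11012.
At 25 labels/s: frame 11012 → 00:07:20:12.

00:07:20:12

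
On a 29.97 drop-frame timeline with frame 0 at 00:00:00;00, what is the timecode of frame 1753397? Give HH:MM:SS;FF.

Each 10-minute DF block holds 10 × 60 × 30 − 9 × 2 = 17982 frames. 1753397 ÷ 17982 → 97 full blocks, remainder 9143.
Within the partial block the first minute is 1800 frames and each further minute 1798, so 5 further minute boundaries passed. Total skipped labels = 18 × 97 + 2 × 5 = 1756.
Non-drop label index = 1753397 + 1756 = 1755153; at 30 labels/s that is 16:15:05:03, i.e. DF 16:15:05;03.

16:15:05;03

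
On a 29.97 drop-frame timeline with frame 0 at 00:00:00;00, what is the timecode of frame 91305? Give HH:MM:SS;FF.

Ten DF minutes hold 17982 frames, so frame 91305 lies in block 5 (frames 89910–107891) with 1395 frames into that block.
The block's first minute is 1800 frames and the rest 1798 each; 1395 frames reaches minute 0, so 5 × 18 + 0 × 2 = 90 labels have been skipped so far.
Adding those back, label number 91305 + 90 = 91395 at 30 labels/s is 3046 s + 15 f = 0 h 50 min 46 s frame 15, i.e. 00:50:46;15.

00:50:46;15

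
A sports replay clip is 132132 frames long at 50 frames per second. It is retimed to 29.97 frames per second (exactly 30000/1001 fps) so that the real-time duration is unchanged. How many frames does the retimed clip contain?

Target frames = source frames × (target rate / source rate) = 132132 × (30000/1001)/(50) = 132132 × 600/1001 = 79200.

79200 frames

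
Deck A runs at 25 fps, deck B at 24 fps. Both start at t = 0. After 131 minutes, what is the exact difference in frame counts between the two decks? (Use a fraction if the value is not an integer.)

7860 frames

131 min = 7860 s.
A emits 25 × 7860 = 196500 frames; B emits 24 × 7860 = 188640.
Difference = 7860 frames; B is behind A.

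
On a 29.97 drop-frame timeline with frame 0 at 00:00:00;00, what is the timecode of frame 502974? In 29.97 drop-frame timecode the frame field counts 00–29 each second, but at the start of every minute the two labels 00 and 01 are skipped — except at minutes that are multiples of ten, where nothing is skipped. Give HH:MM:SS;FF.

04:39:42;18

Ten DF minutes hold 17982 frames, so frame 502974 lies in block 27 (frames 485514–503495) with 17460 frames into that block.
The block's first minute is 1800 frames and the rest 1798 each; 17460 frames reaches minute 9, so 27 × 18 + 9 × 2 = 504 labels have been skipped so far.
Adding those back, label number 502974 + 504 = 503478 at 30 labels/s is 16782 s + 18 f = 4 h 39 min 42 s frame 18, i.e. 04:39:42;18.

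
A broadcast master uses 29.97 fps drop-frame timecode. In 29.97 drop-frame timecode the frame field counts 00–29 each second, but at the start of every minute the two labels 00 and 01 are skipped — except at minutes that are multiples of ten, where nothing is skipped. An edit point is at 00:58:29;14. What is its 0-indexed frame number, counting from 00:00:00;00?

105178

Complete 10-minute blocks: 5, each 17982 frames → 89910.
Remaining 8 whole minutes in the current block: 1800 + 7 × 1798 = 14386 frames.
Within the current minute: 29 × 30 + 14 − 2 = 882 (labels ;00/;01 skipped at this minute). Total = 89910 + 14386 + 882 = 105178.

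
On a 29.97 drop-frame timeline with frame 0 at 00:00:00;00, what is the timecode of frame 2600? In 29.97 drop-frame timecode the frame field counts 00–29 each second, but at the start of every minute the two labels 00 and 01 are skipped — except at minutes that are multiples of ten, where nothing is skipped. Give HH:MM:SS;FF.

00:01:26;22

Ten DF minutes hold 17982 frames, so frame 2600 lies in block 0 (frames 0–17981) with 2600 frames into that block.
The block's first minute is 1800 frames and the rest 1798 each; 2600 frames reaches minute 1, so 0 × 18 + 1 × 2 = 2 labels have been skipped so far.
Adding those back, label number 2600 + 2 = 2602 at 30 labels/s is 86 s + 22 f = 0 h 1 min 26 s frame 22, i.e. 00:01:26;22.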